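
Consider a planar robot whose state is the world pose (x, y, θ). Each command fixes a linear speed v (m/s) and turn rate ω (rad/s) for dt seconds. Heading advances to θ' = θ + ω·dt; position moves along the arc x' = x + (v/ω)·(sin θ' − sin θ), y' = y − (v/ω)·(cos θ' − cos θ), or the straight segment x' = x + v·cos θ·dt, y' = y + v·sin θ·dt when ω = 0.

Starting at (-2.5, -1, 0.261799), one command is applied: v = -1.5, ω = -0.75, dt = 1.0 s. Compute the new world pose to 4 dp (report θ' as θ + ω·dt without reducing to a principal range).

(-3.9557, -0.8345, -0.4882)

θ' = 0.2618 + -0.75·1.0 = -0.4882
R = v/ω = -1.5/-0.75 = 2.0000
x' = -2.5 + 2.0000·(sin -0.4882 − sin 0.2618) = -3.9557
y' = -1 − 2.0000·(cos -0.4882 − cos 0.2618) = -0.8345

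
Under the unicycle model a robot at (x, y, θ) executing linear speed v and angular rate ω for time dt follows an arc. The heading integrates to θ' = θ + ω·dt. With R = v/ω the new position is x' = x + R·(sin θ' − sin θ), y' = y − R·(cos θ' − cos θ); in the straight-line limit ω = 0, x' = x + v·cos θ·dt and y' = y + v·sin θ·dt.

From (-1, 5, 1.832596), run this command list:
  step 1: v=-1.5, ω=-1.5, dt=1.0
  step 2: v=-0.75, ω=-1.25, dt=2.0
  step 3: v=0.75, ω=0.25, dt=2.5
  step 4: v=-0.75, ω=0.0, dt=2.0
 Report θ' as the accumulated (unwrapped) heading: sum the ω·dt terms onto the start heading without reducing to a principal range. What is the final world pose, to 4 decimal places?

step 1: θ'=0.3326 (R=1.0000) → pose (-1.6394, 3.7960, 0.3326)
step 2: θ'=-2.1674 (R=0.6000) → pose (-2.3317, 4.7002, -2.1674)
step 3: θ'=-1.5424 (R=3.0000) → pose (-2.8487, 2.9295, -1.5424)
step 4: θ'=-1.5424 (straight) → pose (-2.8913, 4.4289, -1.5424)

(-2.8913, 4.4289, -1.5424)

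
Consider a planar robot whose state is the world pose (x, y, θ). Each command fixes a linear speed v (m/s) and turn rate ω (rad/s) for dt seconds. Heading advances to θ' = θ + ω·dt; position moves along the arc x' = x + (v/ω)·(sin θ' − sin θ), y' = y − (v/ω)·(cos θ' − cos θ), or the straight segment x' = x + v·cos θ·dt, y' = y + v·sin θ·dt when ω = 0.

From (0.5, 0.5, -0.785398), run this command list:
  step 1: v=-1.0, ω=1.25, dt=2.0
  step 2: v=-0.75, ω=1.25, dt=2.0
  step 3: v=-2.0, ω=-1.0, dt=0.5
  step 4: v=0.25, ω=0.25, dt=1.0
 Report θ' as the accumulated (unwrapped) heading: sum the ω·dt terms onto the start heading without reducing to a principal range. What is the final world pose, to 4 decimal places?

step 1: θ'=1.7146 (R=-0.8000) → pose (-0.8574, -0.1803, 1.7146)
step 2: θ'=4.2146 (R=-0.6000) → pose (0.2636, -0.3808, 4.2146)
step 3: θ'=3.7146 (R=2.0000) → pose (0.9365, 0.3447, 3.7146)
step 4: θ'=3.9646 (R=1.0000) → pose (0.7455, 0.1845, 3.9646)

(0.7455, 0.1845, 3.9646)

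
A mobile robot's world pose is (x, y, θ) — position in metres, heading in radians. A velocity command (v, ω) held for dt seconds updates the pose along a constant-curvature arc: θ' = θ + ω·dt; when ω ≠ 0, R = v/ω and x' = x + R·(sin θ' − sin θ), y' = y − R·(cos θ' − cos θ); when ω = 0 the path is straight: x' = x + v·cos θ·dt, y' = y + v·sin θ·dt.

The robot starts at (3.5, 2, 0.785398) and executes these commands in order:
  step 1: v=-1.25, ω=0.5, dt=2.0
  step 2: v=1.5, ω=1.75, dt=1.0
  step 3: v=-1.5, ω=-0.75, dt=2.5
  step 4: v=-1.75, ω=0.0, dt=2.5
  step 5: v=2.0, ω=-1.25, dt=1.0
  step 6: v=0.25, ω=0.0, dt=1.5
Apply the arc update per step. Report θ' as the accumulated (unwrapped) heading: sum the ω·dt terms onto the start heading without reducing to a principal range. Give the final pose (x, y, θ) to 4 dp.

(6.1087, -3.9566, 0.4104)

step 1: θ'=1.7854 (R=-2.5000) → pose (2.8251, -0.3002, 1.7854)
step 2: θ'=3.5354 (R=0.8571) → pose (1.6587, 0.3088, 3.5354)
step 3: θ'=1.6604 (R=2.0000) → pose (4.4181, -1.3591, 1.6604)
step 4: θ'=1.6604 (straight) → pose (4.8096, -5.7166, 1.6604)
step 5: θ'=0.4104 (R=-1.6000) → pose (5.7648, -4.1063, 0.4104)
step 6: θ'=0.4104 (straight) → pose (6.1087, -3.9566, 0.4104)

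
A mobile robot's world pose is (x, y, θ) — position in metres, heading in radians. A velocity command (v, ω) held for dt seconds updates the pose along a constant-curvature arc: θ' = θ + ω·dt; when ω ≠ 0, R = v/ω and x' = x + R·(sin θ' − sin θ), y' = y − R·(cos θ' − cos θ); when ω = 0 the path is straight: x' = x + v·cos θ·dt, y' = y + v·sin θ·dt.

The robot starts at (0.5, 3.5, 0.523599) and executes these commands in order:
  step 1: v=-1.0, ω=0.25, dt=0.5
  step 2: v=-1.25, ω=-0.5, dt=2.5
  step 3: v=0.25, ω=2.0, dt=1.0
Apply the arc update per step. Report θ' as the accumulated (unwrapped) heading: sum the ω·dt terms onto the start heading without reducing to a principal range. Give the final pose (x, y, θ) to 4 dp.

step 1: θ'=0.6486 (R=-4.0000) → pose (0.0837, 3.2236, 0.6486)
step 2: θ'=-0.6014 (R=2.5000) → pose (-2.8410, 3.1546, -0.6014)
step 3: θ'=1.3986 (R=0.1250) → pose (-2.6471, 3.2362, 1.3986)

(-2.6471, 3.2362, 1.3986)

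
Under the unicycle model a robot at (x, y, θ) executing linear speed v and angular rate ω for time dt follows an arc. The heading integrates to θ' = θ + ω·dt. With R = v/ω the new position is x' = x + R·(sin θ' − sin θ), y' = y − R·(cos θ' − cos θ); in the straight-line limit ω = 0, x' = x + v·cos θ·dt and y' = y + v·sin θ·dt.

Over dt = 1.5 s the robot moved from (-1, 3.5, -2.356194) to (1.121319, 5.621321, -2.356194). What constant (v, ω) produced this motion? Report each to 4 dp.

Δθ = -2.356194 − -2.356194 = 0.000000
ω = Δθ/dt = 0.000000/1.5 = 0.0000
ω = 0 → v = (Δx·cos θ + Δy·sin θ)/dt = -2.0000

v = -2.0000, ω = 0.0000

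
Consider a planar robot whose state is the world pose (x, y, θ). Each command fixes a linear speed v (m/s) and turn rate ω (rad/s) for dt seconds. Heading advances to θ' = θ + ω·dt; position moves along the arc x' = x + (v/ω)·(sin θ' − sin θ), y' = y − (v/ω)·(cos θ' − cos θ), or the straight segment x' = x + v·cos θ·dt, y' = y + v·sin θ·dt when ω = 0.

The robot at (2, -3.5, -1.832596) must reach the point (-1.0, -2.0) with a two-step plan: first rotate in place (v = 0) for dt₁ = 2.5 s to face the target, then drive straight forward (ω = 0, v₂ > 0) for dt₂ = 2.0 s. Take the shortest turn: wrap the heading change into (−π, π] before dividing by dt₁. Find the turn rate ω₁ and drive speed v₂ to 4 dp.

heading to target = atan2(-2−-3.5, -1−2) = 2.6779
Δθ = wrap(2.6779 − -1.8326) = -1.7726; ω₁ = Δθ/dt₁ = -0.7091
distance = √((-1−2)² + (-2−-3.5)²) = 3.3541; v₂ = distance/dt₂ = 1.6771

ω₁ = -0.7091, v₂ = 1.6771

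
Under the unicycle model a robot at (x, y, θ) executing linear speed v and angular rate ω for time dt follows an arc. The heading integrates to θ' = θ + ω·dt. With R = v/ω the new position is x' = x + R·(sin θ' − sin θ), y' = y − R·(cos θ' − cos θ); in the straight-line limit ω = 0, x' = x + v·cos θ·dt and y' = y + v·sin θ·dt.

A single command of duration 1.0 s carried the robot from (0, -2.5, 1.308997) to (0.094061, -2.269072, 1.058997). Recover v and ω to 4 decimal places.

v = 0.2500, ω = -0.2500

Δθ = 1.058997 − 1.308997 = -0.250000
ω = Δθ/dt = -0.250000/1.0 = -0.2500
R = −Δy/(cos θ' − cos θ) = -1.0000
v = R·ω = -1.0000·-0.2500 = 0.2500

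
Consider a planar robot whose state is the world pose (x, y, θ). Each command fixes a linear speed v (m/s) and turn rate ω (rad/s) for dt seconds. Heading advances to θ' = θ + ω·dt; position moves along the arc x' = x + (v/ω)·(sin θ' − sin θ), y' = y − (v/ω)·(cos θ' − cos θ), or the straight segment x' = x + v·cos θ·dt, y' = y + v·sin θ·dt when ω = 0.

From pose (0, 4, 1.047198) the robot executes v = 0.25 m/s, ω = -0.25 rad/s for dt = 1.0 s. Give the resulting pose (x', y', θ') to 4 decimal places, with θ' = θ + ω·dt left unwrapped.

(0.1506, 4.1987, 0.7972)

θ' = 1.0472 + -0.25·1.0 = 0.7972
R = v/ω = 0.25/-0.25 = -1.0000
x' = 0 + -1.0000·(sin 0.7972 − sin 1.0472) = 0.1506
y' = 4 − -1.0000·(cos 0.7972 − cos 1.0472) = 4.1987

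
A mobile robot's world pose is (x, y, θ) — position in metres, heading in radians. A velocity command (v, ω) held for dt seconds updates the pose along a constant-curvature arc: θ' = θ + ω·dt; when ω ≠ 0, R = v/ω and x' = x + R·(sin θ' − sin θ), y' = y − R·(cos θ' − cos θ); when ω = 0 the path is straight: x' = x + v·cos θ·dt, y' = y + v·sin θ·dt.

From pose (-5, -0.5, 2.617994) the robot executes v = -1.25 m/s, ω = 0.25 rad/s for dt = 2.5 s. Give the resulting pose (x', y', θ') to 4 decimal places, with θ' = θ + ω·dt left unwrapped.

θ' = 2.6180 + 0.25·2.5 = 3.2430
R = v/ω = -1.25/0.25 = -5.0000
x' = -5 + -5.0000·(sin 3.2430 − sin 2.6180) = -1.9939
y' = -0.5 − -5.0000·(cos 3.2430 − cos 2.6180) = -1.1442

(-1.9939, -1.1442, 3.2430)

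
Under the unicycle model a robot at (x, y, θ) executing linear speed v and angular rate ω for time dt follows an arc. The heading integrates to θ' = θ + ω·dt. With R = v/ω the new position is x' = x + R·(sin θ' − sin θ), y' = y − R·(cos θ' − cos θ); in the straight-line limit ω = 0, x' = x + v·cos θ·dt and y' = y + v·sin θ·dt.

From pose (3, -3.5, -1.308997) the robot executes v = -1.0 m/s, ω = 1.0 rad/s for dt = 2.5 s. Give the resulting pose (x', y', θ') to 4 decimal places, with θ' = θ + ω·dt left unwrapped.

θ' = -1.3090 + 1.0·2.5 = 1.1910
R = v/ω = -1.0/1.0 = -1.0000
x' = 3 + -1.0000·(sin 1.1910 − sin -1.3090) = 1.1053
y' = -3.5 − -1.0000·(cos 1.1910 − cos -1.3090) = -3.3881

(1.1053, -3.3881, 1.1910)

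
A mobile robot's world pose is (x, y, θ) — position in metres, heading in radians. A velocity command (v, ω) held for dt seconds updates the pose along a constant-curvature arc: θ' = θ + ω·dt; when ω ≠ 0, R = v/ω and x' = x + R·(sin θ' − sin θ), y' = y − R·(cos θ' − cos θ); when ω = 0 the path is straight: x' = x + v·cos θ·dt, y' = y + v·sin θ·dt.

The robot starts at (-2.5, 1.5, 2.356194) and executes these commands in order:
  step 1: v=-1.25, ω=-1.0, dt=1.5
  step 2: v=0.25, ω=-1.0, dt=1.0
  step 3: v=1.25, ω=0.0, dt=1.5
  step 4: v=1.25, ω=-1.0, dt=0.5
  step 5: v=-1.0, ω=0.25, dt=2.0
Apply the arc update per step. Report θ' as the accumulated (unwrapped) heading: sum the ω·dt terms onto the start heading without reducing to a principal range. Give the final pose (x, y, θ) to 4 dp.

step 1: θ'=0.8562 (R=1.2500) → pose (-2.4397, -0.2030, 0.8562)
step 2: θ'=-0.1438 (R=-0.2500) → pose (-2.2150, -0.1194, -0.1438)
step 3: θ'=-0.1438 (straight) → pose (-0.3594, -0.3881, -0.1438)
step 4: θ'=-0.6438 (R=-1.2500) → pose (0.2118, -0.6255, -0.6438)
step 5: θ'=-0.1438 (R=-4.0000) → pose (-1.6159, 0.1340, -0.1438)

(-1.6159, 0.1340, -0.1438)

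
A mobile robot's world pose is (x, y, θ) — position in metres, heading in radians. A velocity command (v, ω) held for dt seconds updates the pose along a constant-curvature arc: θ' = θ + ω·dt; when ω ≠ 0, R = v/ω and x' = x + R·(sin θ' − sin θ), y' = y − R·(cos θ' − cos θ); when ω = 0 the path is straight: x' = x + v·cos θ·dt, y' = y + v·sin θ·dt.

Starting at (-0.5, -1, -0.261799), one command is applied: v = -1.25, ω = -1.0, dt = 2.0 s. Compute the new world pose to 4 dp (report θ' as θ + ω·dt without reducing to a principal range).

(-1.1397, 1.0040, -2.2618)

θ' = -0.2618 + -1.0·2.0 = -2.2618
R = v/ω = -1.25/-1.0 = 1.2500
x' = -0.5 + 1.2500·(sin -2.2618 − sin -0.2618) = -1.1397
y' = -1 − 1.2500·(cos -2.2618 − cos -0.2618) = 1.0040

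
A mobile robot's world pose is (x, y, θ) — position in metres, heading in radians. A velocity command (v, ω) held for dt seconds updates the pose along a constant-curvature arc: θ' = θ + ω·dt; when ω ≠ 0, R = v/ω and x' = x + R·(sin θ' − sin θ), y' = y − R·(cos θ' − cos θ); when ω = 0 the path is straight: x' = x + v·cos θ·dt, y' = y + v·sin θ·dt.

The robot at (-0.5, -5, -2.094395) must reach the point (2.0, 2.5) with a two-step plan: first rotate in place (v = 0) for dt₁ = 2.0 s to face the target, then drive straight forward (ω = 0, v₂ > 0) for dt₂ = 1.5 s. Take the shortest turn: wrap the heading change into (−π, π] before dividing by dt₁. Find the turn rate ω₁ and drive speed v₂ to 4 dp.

ω₁ = -1.4699, v₂ = 5.2705

heading to target = atan2(2.5−-5, 2−-0.5) = 1.2490
Δθ = wrap(1.2490 − -2.0944) = -2.9397; ω₁ = Δθ/dt₁ = -1.4699
distance = √((2−-0.5)² + (2.5−-5)²) = 7.9057; v₂ = distance/dt₂ = 5.2705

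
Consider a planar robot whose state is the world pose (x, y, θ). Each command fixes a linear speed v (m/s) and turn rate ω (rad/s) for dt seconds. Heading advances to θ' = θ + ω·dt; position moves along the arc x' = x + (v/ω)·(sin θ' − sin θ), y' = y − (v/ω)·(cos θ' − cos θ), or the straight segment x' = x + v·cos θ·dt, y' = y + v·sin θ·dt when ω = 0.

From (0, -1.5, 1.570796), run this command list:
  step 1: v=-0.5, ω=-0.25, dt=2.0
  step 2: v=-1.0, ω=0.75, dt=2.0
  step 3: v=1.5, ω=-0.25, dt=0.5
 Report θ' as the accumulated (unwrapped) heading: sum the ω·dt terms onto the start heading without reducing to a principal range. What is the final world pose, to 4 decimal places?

(-0.3993, -3.7765, 2.4458)

step 1: θ'=1.0708 (R=2.0000) → pose (-0.2448, -2.4589, 1.0708)
step 2: θ'=2.5708 (R=-1.3333) → pose (0.2049, -4.2200, 2.5708)
step 3: θ'=2.4458 (R=-6.0000) → pose (-0.3993, -3.7765, 2.4458)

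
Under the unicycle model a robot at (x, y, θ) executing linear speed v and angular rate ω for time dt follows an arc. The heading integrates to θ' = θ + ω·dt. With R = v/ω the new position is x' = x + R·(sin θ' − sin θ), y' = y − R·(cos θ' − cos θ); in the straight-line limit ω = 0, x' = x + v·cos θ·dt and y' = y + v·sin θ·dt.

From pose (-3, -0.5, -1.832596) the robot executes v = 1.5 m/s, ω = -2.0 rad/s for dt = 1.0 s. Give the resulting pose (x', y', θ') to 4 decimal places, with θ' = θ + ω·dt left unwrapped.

(-4.2024, -0.8838, -3.8326)

θ' = -1.8326 + -2.0·1.0 = -3.8326
R = v/ω = 1.5/-2.0 = -0.7500
x' = -3 + -0.7500·(sin -3.8326 − sin -1.8326) = -4.2024
y' = -0.5 − -0.7500·(cos -3.8326 − cos -1.8326) = -0.8838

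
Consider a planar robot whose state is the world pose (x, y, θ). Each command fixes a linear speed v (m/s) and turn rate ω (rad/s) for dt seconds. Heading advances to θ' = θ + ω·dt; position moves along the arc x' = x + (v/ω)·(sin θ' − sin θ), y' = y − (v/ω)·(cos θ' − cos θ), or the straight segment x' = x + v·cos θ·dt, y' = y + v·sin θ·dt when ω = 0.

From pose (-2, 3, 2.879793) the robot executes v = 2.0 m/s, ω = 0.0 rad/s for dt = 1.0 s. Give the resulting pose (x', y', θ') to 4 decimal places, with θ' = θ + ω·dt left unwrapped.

(-3.9319, 3.5176, 2.8798)

θ' = 2.8798 + 0.0·1.0 = 2.8798
ω = 0 → straight: x' = -2 + 2.0·cos(2.8798)·1.0 = -3.9319
y' = 3 + 2.0·sin(2.8798)·1.0 = 3.5176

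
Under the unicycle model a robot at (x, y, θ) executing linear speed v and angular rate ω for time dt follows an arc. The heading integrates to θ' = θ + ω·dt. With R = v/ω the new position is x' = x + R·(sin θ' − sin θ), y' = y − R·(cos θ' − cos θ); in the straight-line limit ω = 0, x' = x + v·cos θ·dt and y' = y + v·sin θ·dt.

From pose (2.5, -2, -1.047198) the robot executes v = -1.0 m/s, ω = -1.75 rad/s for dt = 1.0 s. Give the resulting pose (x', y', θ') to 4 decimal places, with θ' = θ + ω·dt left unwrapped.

θ' = -1.0472 + -1.75·1.0 = -2.7972
R = v/ω = -1.0/-1.75 = 0.5714
x' = 2.5 + 0.5714·(sin -2.7972 − sin -1.0472) = 2.8019
y' = -2 − 0.5714·(cos -2.7972 − cos -1.0472) = -1.1764

(2.8019, -1.1764, -2.7972)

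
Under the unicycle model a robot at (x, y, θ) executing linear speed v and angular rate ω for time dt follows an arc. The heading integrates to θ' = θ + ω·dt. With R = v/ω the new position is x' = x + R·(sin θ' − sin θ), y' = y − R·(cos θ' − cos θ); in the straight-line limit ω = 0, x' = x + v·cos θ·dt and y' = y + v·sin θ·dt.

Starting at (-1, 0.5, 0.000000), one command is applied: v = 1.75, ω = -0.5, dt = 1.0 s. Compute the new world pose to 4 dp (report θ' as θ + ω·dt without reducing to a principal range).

θ' = 0.0000 + -0.5·1.0 = -0.5000
R = v/ω = 1.75/-0.5 = -3.5000
x' = -1 + -3.5000·(sin -0.5000 − sin 0.0000) = 0.6780
y' = 0.5 − -3.5000·(cos -0.5000 − cos 0.0000) = 0.0715

(0.6780, 0.0715, -0.5000)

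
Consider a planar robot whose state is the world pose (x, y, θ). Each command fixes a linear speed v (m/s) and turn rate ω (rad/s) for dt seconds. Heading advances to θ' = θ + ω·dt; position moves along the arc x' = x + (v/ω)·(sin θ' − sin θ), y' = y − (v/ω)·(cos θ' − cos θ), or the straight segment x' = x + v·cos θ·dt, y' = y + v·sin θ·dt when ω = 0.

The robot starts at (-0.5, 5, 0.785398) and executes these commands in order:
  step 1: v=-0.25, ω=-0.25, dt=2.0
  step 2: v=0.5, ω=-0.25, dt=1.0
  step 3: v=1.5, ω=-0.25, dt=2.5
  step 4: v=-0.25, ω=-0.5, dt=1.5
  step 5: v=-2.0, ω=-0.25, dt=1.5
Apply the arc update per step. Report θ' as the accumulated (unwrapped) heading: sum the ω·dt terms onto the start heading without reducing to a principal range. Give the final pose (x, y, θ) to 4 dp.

(2.7763, 7.0986, -1.7146)

step 1: θ'=0.2854 (R=1.0000) → pose (-0.9256, 4.7476, 0.2854)
step 2: θ'=0.0354 (R=-2.0000) → pose (-0.4333, 4.8272, 0.0354)
step 3: θ'=-0.5896 (R=-6.0000) → pose (3.1153, 3.8179, -0.5896)
step 4: θ'=-1.3396 (R=0.5000) → pose (2.9066, 4.1189, -1.3396)
step 5: θ'=-1.7146 (R=8.0000) → pose (2.7763, 7.0986, -1.7146)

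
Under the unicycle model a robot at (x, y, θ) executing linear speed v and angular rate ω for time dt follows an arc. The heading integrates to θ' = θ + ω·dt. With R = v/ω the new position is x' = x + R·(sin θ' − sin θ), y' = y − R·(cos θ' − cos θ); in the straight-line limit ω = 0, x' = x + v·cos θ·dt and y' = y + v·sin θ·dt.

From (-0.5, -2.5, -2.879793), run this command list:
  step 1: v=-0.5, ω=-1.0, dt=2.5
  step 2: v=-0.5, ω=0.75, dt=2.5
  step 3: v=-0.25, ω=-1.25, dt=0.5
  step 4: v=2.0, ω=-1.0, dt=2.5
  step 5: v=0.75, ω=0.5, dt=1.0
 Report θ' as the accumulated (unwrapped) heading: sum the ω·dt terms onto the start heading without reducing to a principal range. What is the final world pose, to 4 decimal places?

(3.4931, -1.4953, -6.1298)

step 1: θ'=-5.3798 (R=0.5000) → pose (0.0221, -3.2924, -5.3798)
step 2: θ'=-3.5048 (R=-0.6667) → pose (0.3089, -4.3282, -3.5048)
step 3: θ'=-4.1298 (R=0.2000) → pose (0.4049, -4.4052, -4.1298)
step 4: θ'=-6.6298 (R=-2.0000) → pose (2.7543, -1.4237, -6.6298)
step 5: θ'=-6.1298 (R=1.5000) → pose (3.4931, -1.4953, -6.1298)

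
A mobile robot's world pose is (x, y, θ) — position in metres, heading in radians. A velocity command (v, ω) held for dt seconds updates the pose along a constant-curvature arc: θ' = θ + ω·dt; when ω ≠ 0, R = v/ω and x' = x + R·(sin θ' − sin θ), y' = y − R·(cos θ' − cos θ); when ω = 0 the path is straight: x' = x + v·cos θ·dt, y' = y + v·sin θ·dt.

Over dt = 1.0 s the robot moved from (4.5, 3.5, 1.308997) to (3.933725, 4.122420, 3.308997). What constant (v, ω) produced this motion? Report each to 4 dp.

Δθ = 3.308997 − 1.308997 = 2.000000
ω = Δθ/dt = 2.000000/1.0 = 2.0000
R = −Δy/(cos θ' − cos θ) = 0.5000
v = R·ω = 0.5000·2.0000 = 1.0000

v = 1.0000, ω = 2.0000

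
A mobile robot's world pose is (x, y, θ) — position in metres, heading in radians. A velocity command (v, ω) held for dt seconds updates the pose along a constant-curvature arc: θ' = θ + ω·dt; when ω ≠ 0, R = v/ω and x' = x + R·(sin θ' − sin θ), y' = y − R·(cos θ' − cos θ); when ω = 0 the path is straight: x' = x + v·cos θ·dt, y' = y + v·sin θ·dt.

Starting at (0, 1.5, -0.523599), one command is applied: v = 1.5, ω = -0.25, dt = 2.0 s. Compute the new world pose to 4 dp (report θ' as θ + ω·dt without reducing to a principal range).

θ' = -0.5236 + -0.25·2.0 = -1.0236
R = v/ω = 1.5/-0.25 = -6.0000
x' = 0 + -6.0000·(sin -1.0236 − sin -0.5236) = 2.1239
y' = 1.5 − -6.0000·(cos -1.0236 − cos -0.5236) = -0.5744

(2.1239, -0.5744, -1.0236)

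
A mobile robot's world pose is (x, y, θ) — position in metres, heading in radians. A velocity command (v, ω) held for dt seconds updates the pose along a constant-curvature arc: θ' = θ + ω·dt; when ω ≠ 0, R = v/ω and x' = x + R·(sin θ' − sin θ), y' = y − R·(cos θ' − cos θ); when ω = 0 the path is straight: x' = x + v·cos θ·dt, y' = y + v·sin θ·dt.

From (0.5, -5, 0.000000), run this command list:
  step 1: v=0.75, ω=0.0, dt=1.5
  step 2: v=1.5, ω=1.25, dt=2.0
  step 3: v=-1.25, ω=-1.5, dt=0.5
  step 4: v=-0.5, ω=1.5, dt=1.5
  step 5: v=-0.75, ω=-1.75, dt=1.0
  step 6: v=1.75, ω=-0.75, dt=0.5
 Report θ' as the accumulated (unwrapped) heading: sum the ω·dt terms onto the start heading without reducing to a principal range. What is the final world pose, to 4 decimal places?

(3.4918, -2.7603, 1.8750)

step 1: θ'=0.0000 (straight) → pose (1.6250, -5.0000, 0.0000)
step 2: θ'=2.5000 (R=1.2000) → pose (2.3432, -2.8386, 2.5000)
step 3: θ'=1.7500 (R=0.8333) → pose (2.6644, -3.3577, 1.7500)
step 4: θ'=4.0000 (R=-0.3333) → pose (3.2447, -3.5162, 4.0000)
step 5: θ'=2.2500 (R=0.4286) → pose (3.9025, -3.5271, 2.2500)
step 6: θ'=1.8750 (R=-2.3333) → pose (3.4918, -2.7603, 1.8750)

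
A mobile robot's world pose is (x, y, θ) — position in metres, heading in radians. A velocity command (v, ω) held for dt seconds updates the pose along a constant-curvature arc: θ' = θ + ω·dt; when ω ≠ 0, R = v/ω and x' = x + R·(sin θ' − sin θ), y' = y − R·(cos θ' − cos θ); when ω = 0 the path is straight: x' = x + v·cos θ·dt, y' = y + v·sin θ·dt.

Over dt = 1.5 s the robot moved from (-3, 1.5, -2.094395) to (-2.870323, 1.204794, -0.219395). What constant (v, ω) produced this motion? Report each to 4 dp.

Δθ = -0.219395 − -2.094395 = 1.875000
ω = Δθ/dt = 1.875000/1.5 = 1.2500
R = −Δy/(cos θ' − cos θ) = 0.2000
v = R·ω = 0.2000·1.2500 = 0.2500

v = 0.2500, ω = 1.2500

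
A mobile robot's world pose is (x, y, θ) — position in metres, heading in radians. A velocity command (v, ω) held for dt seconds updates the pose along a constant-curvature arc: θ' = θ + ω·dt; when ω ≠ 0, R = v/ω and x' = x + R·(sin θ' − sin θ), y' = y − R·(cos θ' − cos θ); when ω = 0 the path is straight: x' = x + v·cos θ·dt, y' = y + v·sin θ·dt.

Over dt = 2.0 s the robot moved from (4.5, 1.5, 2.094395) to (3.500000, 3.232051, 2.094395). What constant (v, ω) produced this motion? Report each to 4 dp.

v = 1.0000, ω = 0.0000

Δθ = 2.094395 − 2.094395 = 0.000000
ω = Δθ/dt = 0.000000/2.0 = 0.0000
ω = 0 → v = (Δx·cos θ + Δy·sin θ)/dt = 1.0000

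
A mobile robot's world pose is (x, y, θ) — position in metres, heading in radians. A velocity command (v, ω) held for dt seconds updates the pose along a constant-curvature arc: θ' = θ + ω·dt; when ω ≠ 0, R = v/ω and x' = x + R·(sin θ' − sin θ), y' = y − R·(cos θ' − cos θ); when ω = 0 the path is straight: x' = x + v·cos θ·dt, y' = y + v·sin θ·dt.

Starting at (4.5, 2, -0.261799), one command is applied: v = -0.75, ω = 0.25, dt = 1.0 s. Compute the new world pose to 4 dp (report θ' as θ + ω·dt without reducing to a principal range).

(3.7589, 2.1020, -0.0118)

θ' = -0.2618 + 0.25·1.0 = -0.0118
R = v/ω = -0.75/0.25 = -3.0000
x' = 4.5 + -3.0000·(sin -0.0118 − sin -0.2618) = 3.7589
y' = 2 − -3.0000·(cos -0.0118 − cos -0.2618) = 2.1020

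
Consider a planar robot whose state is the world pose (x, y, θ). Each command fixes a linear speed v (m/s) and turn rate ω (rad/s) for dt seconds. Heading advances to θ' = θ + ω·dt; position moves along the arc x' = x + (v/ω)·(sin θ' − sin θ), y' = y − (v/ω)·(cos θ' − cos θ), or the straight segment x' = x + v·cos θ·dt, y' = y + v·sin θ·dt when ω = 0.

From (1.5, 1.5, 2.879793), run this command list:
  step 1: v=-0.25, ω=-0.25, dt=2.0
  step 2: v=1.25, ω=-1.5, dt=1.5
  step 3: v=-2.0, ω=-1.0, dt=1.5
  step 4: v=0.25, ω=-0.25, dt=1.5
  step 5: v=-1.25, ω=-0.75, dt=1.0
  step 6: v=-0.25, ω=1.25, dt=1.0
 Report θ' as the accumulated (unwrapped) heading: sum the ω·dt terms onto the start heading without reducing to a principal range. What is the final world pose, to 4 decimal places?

(0.8914, 5.1638, -1.2452)

step 1: θ'=2.3798 (R=1.0000) → pose (1.9314, 1.2577, 2.3798)
step 2: θ'=0.1298 (R=-0.8333) → pose (2.3987, 2.6870, 0.1298)
step 3: θ'=-1.3702 (R=2.0000) → pose (0.1800, 4.2717, -1.3702)
step 4: θ'=-1.7452 (R=-1.0000) → pose (0.1849, 3.8989, -1.7452)
step 5: θ'=-2.4952 (R=1.6667) → pose (0.8224, 4.9401, -2.4952)
step 6: θ'=-1.2452 (R=-0.2000) → pose (0.8914, 5.1638, -1.2452)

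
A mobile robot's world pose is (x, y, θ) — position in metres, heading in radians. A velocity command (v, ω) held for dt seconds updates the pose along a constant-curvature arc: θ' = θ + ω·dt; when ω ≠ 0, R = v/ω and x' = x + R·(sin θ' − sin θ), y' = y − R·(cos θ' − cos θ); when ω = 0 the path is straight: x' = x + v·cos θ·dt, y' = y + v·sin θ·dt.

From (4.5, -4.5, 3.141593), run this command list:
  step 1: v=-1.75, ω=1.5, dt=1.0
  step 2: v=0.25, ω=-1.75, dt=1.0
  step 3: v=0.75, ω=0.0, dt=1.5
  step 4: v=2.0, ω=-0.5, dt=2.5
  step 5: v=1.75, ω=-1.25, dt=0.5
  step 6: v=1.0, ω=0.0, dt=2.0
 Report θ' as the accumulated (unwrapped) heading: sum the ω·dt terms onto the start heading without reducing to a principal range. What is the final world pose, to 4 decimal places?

step 1: θ'=4.6416 (R=-1.1667) → pose (5.6637, -3.4159, 4.6416)
step 2: θ'=2.8916 (R=-0.1429) → pose (5.4859, -3.5442, 2.8916)
step 3: θ'=2.8916 (straight) → pose (4.3959, -3.2658, 2.8916)
step 4: θ'=1.6416 (R=-4.0000) → pose (1.3955, 0.3269, 1.6416)
step 5: θ'=1.0166 (R=-1.4000) → pose (1.6016, 1.1627, 1.0166)
step 6: θ'=1.0166 (straight) → pose (2.6541, 2.8633, 1.0166)

(2.6541, 2.8633, 1.0166)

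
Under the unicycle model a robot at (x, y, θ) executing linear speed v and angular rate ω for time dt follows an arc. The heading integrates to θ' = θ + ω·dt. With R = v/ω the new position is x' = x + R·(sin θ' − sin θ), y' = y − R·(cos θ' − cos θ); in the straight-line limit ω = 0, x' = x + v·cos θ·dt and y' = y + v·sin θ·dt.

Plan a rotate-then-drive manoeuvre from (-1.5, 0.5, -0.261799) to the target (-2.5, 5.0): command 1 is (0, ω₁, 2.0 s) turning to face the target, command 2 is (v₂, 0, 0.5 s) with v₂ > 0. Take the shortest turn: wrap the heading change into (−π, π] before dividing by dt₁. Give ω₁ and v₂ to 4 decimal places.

ω₁ = 1.0256, v₂ = 9.2195

heading to target = atan2(5−0.5, -2.5−-1.5) = 1.7895
Δθ = wrap(1.7895 − -0.2618) = 2.0513; ω₁ = Δθ/dt₁ = 1.0256
distance = √((-2.5−-1.5)² + (5−0.5)²) = 4.6098; v₂ = distance/dt₂ = 9.2195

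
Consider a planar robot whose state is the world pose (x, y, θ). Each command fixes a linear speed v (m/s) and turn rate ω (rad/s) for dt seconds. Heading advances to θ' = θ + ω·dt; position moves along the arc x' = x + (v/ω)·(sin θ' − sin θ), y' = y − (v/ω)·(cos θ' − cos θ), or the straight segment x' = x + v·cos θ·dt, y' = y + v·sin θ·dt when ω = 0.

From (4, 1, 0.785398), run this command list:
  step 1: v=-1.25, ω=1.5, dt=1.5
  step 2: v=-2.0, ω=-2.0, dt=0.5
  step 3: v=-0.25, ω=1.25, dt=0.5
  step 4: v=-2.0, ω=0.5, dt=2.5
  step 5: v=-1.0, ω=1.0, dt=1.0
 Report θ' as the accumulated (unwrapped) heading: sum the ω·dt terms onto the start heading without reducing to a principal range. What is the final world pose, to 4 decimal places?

(10.2928, 0.5344, 4.9104)

step 1: θ'=3.0354 (R=-0.8333) → pose (4.5009, -0.4179, 3.0354)
step 2: θ'=2.0354 (R=1.0000) → pose (5.2889, -0.9642, 2.0354)
step 3: θ'=2.6604 (R=-0.2000) → pose (5.3752, -1.0519, 2.6604)
step 4: θ'=3.9104 (R=-4.0000) → pose (10.0076, -0.3811, 3.9104)
step 5: θ'=4.9104 (R=-1.0000) → pose (10.2928, 0.5344, 4.9104)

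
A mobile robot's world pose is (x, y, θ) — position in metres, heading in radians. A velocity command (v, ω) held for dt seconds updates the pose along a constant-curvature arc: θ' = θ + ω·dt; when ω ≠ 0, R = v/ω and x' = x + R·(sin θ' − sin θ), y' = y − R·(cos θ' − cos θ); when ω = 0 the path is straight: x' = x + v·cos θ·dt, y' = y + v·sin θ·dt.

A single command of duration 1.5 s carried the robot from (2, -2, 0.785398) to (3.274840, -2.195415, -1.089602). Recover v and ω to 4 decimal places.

Δθ = -1.089602 − 0.785398 = -1.875000
ω = Δθ/dt = -1.875000/1.5 = -1.2500
R = Δx/(sin θ' − sin θ) = -0.8000
v = R·ω = -0.8000·-1.2500 = 1.0000

v = 1.0000, ω = -1.2500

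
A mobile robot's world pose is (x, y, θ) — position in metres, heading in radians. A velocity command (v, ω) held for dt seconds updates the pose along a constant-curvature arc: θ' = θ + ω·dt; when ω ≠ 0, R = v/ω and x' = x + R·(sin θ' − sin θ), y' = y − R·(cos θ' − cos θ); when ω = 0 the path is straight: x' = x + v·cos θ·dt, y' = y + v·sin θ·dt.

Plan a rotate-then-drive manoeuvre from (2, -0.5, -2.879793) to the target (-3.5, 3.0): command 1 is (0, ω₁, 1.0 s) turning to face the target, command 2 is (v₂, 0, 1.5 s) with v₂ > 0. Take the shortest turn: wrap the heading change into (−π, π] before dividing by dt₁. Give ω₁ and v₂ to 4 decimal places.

heading to target = atan2(3−-0.5, -3.5−2) = 2.5749
Δθ = wrap(2.5749 − -2.8798) = -0.8285; ω₁ = Δθ/dt₁ = -0.8285
distance = √((-3.5−2)² + (3−-0.5)²) = 6.5192; v₂ = distance/dt₂ = 4.3461

ω₁ = -0.8285, v₂ = 4.3461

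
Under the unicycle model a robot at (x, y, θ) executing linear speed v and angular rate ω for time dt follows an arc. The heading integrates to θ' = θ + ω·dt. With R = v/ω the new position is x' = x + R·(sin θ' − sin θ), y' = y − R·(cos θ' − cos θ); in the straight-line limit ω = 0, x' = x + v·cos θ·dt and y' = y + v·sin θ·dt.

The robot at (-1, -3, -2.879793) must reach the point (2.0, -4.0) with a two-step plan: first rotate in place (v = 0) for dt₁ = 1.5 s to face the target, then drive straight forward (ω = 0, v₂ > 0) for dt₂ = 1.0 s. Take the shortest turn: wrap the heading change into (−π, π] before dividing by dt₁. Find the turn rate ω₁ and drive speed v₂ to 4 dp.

ω₁ = 1.7054, v₂ = 3.1623

heading to target = atan2(-4−-3, 2−-1) = -0.3218
Δθ = wrap(-0.3218 − -2.8798) = 2.5580; ω₁ = Δθ/dt₁ = 1.7054
distance = √((2−-1)² + (-4−-3)²) = 3.1623; v₂ = distance/dt₂ = 3.1623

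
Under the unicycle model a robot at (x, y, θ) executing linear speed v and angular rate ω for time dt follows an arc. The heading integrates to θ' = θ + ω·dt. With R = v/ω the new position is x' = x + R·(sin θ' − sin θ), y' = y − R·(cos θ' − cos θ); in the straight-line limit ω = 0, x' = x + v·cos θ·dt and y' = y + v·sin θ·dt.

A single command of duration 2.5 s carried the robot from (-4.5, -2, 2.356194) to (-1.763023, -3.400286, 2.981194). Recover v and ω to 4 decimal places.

v = -1.2500, ω = 0.2500

Δθ = 2.981194 − 2.356194 = 0.625000
ω = Δθ/dt = 0.625000/2.5 = 0.2500
R = Δx/(sin θ' − sin θ) = -5.0000
v = R·ω = -5.0000·0.2500 = -1.2500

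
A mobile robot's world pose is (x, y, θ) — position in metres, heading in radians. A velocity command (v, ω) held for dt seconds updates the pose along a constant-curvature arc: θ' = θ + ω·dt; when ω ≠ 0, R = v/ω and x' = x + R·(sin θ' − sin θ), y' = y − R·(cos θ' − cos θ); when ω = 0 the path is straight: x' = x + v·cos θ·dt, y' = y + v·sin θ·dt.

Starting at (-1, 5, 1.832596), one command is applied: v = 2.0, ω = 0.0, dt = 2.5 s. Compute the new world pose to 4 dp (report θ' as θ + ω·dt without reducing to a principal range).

(-2.2941, 9.8296, 1.8326)

θ' = 1.8326 + 0.0·2.5 = 1.8326
ω = 0 → straight: x' = -1 + 2.0·cos(1.8326)·2.5 = -2.2941
y' = 5 + 2.0·sin(1.8326)·2.5 = 9.8296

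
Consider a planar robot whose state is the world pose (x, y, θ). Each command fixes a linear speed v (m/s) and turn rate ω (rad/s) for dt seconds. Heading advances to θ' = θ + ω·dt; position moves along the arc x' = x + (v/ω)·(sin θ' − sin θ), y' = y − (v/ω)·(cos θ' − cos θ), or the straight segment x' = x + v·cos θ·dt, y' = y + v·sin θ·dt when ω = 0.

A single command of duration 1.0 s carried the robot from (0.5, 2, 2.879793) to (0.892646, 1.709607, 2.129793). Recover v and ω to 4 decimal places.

v = -0.5000, ω = -0.7500

Δθ = 2.129793 − 2.879793 = -0.750000
ω = Δθ/dt = -0.750000/1.0 = -0.7500
R = Δx/(sin θ' − sin θ) = 0.6667
v = R·ω = 0.6667·-0.7500 = -0.5000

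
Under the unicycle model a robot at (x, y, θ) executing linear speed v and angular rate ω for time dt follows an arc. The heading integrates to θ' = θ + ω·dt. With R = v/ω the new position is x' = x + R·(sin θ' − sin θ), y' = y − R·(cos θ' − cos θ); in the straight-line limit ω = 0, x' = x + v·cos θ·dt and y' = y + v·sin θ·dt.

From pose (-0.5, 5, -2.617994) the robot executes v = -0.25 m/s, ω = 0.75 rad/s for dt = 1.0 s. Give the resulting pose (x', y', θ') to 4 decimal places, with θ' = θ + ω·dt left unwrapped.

θ' = -2.6180 + 0.75·1.0 = -1.8680
R = v/ω = -0.25/0.75 = -0.3333
x' = -0.5 + -0.3333·(sin -1.8680 − sin -2.6180) = -0.3479
y' = 5 − -0.3333·(cos -1.8680 − cos -2.6180) = 5.1911

(-0.3479, 5.1911, -1.8680)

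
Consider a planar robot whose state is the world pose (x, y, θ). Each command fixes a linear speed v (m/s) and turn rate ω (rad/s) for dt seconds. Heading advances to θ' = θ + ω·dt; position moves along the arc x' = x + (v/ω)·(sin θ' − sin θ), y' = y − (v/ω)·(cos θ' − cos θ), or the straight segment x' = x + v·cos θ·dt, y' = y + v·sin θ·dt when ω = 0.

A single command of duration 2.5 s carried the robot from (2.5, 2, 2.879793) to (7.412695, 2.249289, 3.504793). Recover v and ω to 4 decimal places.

v = -2.0000, ω = 0.2500

Δθ = 3.504793 − 2.879793 = 0.625000
ω = Δθ/dt = 0.625000/2.5 = 0.2500
R = Δx/(sin θ' − sin θ) = -8.0000
v = R·ω = -8.0000·0.2500 = -2.0000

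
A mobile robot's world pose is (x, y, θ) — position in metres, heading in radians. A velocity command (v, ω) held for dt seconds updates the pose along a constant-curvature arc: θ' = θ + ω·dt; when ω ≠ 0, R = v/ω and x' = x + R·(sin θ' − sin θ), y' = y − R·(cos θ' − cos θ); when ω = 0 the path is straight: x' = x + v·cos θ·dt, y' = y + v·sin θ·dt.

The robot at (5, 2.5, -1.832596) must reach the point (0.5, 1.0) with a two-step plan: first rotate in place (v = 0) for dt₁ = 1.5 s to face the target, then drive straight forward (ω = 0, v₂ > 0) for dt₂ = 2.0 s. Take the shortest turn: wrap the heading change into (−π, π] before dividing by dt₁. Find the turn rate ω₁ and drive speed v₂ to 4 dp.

ω₁ = -0.6582, v₂ = 2.3717

heading to target = atan2(1−2.5, 0.5−5) = -2.8198
Δθ = wrap(-2.8198 − -1.8326) = -0.9872; ω₁ = Δθ/dt₁ = -0.6582
distance = √((0.5−5)² + (1−2.5)²) = 4.7434; v₂ = distance/dt₂ = 2.3717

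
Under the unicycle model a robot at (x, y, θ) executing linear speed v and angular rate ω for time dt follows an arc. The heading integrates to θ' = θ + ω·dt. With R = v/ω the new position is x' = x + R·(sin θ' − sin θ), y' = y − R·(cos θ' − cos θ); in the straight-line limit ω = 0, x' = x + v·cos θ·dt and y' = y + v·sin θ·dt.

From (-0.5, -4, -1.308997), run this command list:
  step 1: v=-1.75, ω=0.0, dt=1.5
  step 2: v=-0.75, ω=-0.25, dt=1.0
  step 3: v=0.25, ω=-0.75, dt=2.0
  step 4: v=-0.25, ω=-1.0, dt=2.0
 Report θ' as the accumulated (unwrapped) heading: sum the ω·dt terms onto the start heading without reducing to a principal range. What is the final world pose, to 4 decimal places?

(-1.3315, -1.3936, -5.0590)

step 1: θ'=-1.3090 (straight) → pose (-1.1794, -1.4644, -1.3090)
step 2: θ'=-1.5590 (R=3.0000) → pose (-1.2814, -0.7234, -1.5590)
step 3: θ'=-3.0590 (R=-0.3333) → pose (-1.5872, -1.0595, -3.0590)
step 4: θ'=-5.0590 (R=0.2500) → pose (-1.3315, -1.3936, -5.0590)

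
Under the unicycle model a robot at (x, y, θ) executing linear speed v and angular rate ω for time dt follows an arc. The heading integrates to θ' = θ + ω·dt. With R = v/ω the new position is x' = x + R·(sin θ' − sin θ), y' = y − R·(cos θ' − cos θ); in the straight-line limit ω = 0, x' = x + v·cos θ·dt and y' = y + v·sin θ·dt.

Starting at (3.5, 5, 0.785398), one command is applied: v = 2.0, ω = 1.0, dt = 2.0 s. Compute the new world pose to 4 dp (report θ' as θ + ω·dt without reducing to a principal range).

θ' = 0.7854 + 1.0·2.0 = 2.7854
R = v/ω = 2.0/1.0 = 2.0000
x' = 3.5 + 2.0000·(sin 2.7854 − sin 0.7854) = 2.7832
y' = 5 − 2.0000·(cos 2.7854 − cos 0.7854) = 8.2887

(2.7832, 8.2887, 2.7854)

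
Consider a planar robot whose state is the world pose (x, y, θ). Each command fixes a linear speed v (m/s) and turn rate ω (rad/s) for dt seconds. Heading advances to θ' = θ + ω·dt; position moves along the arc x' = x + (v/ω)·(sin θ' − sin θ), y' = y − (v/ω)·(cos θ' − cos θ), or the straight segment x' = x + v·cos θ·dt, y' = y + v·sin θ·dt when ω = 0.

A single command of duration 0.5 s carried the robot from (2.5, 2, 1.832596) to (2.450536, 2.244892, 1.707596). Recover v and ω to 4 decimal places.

Δθ = 1.707596 − 1.832596 = -0.125000
ω = Δθ/dt = -0.125000/0.5 = -0.2500
R = −Δy/(cos θ' − cos θ) = -2.0000
v = R·ω = -2.0000·-0.2500 = 0.5000

v = 0.5000, ω = -0.2500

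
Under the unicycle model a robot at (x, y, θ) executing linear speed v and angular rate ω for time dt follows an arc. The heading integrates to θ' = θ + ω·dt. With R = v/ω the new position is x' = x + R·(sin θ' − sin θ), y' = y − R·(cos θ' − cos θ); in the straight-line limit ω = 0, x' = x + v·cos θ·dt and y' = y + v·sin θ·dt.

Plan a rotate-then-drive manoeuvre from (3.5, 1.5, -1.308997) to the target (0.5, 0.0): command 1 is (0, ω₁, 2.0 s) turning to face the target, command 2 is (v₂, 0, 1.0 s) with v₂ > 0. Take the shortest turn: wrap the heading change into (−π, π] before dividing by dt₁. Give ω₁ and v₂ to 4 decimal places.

ω₁ = -0.6845, v₂ = 3.3541

heading to target = atan2(0−1.5, 0.5−3.5) = -2.6779
Δθ = wrap(-2.6779 − -1.3090) = -1.3689; ω₁ = Δθ/dt₁ = -0.6845
distance = √((0.5−3.5)² + (0−1.5)²) = 3.3541; v₂ = distance/dt₂ = 3.3541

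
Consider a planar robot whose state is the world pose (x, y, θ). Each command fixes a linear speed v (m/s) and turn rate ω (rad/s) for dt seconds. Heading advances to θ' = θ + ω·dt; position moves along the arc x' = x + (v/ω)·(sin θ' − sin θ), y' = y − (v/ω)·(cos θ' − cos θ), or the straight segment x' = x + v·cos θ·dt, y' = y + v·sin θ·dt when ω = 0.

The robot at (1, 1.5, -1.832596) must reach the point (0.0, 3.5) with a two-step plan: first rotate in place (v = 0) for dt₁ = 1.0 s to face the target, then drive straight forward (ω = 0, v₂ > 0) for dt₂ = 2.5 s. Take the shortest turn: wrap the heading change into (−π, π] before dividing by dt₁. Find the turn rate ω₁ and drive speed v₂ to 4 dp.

heading to target = atan2(3.5−1.5, 0−1) = 2.0344
Δθ = wrap(2.0344 − -1.8326) = -2.4161; ω₁ = Δθ/dt₁ = -2.4161
distance = √((0−1)² + (3.5−1.5)²) = 2.2361; v₂ = distance/dt₂ = 0.8944

ω₁ = -2.4161, v₂ = 0.8944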